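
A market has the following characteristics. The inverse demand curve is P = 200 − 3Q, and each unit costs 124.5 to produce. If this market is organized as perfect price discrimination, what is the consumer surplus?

CS = 0

Under first-degree price discrimination the firm charges each unit its demand price and produces up to where P = MC, i.e. Q = 151/6. Consumer surplus is zero; producer surplus equals total surplus.
CS = 0.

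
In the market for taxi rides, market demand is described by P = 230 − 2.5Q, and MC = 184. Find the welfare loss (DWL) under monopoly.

Perfect competition: P = MC = 184, so 230 − 2.5Q = 184 and Q = 18.4.
The monopolist equates marginal revenue to marginal cost: 230 − 5Q = 184, so Q = 9.2. From demand, P = 207.
DWL is the triangle between Q = 9.2 and Q = 18.4: ½·(18.4 − 9.2)·(207 − 184) = 105.8.

DWL = 105.8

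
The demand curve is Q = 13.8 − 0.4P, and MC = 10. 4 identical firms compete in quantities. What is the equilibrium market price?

Inverting demand: P = 34.5 − 2.5Q.
Cournot with 4 identical firms: the symmetric best-response condition is 34.5 − 12.5q = 10. Each firm produces q = 1.96, total output Q = 7.84, price P = 14.9.

P = 14.9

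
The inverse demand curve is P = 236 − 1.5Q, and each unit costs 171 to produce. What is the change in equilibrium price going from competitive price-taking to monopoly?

P rises by 32.5

Perfect competition: P = MC = 171, so 236 − 1.5Q = 171 and Q = 130/3.
A monopolist chooses Q where MR = MC. MR = 236 − 3Q; setting this equal to 171 gives Q = 65/3 and P = 203.5.
Change in equilibrium price: 203.5 − 171 = 32.5.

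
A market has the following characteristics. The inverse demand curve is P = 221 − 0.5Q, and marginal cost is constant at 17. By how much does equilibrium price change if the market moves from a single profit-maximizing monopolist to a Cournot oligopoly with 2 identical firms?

P falls by 34

A monopolist chooses Q where MR = MC. MR = 221 − Q; setting this equal to 17 gives Q = 204 and P = 119.
With 2 symmetric Cournot firms, each firm's FOC gives 221 − 1.5q = 17, so q = 136, Q = 2·136 = 272, and P = 85.
Change in equilibrium price: 85 − 119 = −34.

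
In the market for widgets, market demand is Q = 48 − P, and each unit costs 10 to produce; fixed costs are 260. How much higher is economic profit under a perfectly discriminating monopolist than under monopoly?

Inverting demand: P = 48 − Q.
The monopolist equates marginal revenue to marginal cost: 48 − 2Q = 10, so Q = 19. From demand, P = 29.
Profit = (29 − 10)·19 − 260 = 101.
A perfectly discriminating monopolist sells every unit with P(Q) ≥ MC(Q), so output equals the competitive quantity Q = 38. Each buyer pays their reservation price, so CS = 0 and the firm captures all surplus.
PS equals the full surplus area, 722. Profit = 722 − 260 = 462.
Change in economic profit: 462 − 101 = 361.

π rises by 361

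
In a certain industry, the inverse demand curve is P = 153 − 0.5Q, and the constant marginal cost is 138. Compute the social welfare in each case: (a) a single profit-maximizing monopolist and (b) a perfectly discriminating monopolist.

Monopoly sets MR = MC: 153 − Q = 138 ⇒ Q = 15, P = 153 − 0.5·15 = 145.5.
CS = ½·(153 − 145.5)·15 = 56.25; PS = (145.5 − 138)·15 = 112.5; TS = 168.75.
Under first-degree price discrimination the firm charges each unit its demand price and produces up to where P = MC, i.e. Q = 30. Consumer surplus is zero; producer surplus equals total surplus.
TS = 225 (equal to competitive TS).

Monopoly: TS = 168.75; Perfect PD: TS = 225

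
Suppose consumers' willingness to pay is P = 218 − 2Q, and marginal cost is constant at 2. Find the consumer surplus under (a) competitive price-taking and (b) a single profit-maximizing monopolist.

Competition: CS = 11664; Monopoly: CS = 2916

Perfect competition: P = MC = 2, so 218 − 2Q = 2 and Q = 108.
CS = ½·(218 − 2)·108 = 11664.
The monopolist equates marginal revenue to marginal cost: 218 − 4Q = 2, so Q = 54. From demand, P = 110.
CS = ½·(218 − 110)·54 = 2916.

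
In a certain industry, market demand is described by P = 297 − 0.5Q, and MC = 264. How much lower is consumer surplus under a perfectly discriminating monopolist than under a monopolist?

Consumer surplus falls by 272.25

A monopolist chooses Q where MR = MC. MR = 297 − Q; setting this equal to 264 gives Q = 33 and P = 280.5.
CS = ½·(297 − 280.5)·33 = 272.25.
With perfect price discrimination, output is the efficient level Q = 66 (where demand meets MC), but every buyer pays their willingness to pay: CS = 0 and PS = total surplus.
CS = 0.
Change in consumer surplus: 0 − 272.25 = −272.25.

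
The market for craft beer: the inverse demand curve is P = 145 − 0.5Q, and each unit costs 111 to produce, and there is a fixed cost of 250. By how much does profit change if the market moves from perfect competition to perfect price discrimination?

Competitive firms price at marginal cost: P = 111, giving Q = 68.
Profit = (111 − 111)·68 − 250 = −250.
Under first-degree price discrimination the firm charges each unit its demand price and produces up to where P = MC, i.e. Q = 68. Consumer surplus is zero; producer surplus equals total surplus.
PS equals the full surplus area, 1156. Profit = 1156 − 250 = 906.
Change in profit: 906 − −250 = 1156.

π rises by 1156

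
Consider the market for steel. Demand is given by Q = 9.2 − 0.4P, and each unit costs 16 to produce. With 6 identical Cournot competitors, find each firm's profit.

π_i = 0.4

Inverting demand: P = 23 − 2.5Q.
Cournot with 6 identical firms: the symmetric best-response condition is 23 − 17.5q = 16. Each firm produces q = 0.4, total output Q = 2.4, price P = 17.
Each firm's profit = (17 − 16)·0.4 = 0.4.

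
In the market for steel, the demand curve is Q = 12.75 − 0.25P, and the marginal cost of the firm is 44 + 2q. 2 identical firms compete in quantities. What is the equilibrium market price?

Inverting demand: P = 51 − 4Q.
Cournot with 2 identical firms: the symmetric best-response condition is 51 − 12q = 44 + 2q. Each firm produces q = 0.5, total output Q = 1, price P = 47.

P = 47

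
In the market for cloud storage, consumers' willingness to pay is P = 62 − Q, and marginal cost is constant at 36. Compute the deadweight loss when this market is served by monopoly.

DWL = 84.5

Under competition P = MC = 36, so Q = (62 − 36)/1 = 26.
A monopolist chooses Q where MR = MC. MR = 62 − 2Q; setting this equal to 36 gives Q = 13 and P = 49.
DWL is the triangle between Q = 13 and Q = 26: ½·(26 − 13)·(49 − 36) = 84.5.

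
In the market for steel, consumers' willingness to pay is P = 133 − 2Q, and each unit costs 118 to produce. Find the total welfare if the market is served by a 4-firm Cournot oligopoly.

Cournot with 4 identical firms: the symmetric best-response condition is 133 − 10q = 118. Each firm produces q = 1.5, total output Q = 6, price P = 121.
CS = ½·(133 − 121)·6 = 36; PS = (121 − 118)·6 = 18; TS = 54.

TS = 54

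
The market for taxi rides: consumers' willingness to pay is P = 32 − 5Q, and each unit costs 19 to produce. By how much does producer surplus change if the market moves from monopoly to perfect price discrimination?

Monopoly sets MR = MC: 32 − 10Q = 19 ⇒ Q = 1.3, P = 32 − 5·1.3 = 25.5.
PS = (25.5 − 19)·1.3 = 8.45.
Under first-degree price discrimination the firm charges each unit its demand price and produces up to where P = MC, i.e. Q = 2.6. Consumer surplus is zero; producer surplus equals total surplus.
PS = ½·(32 − 19)·2.6 = 16.9.
Change in producer surplus: 16.9 − 8.45 = 8.45.

PS rises by 8.45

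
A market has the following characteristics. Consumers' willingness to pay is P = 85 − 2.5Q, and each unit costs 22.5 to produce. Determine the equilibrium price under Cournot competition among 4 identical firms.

P = 35

In a 4-firm Cournot equilibrium, symmetry and the first-order condition give q = (85 − 22.5)/(12.5) = 5. So Q = 20 and P = 35.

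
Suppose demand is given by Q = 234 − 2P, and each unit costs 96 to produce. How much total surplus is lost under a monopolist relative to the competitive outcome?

Inverting demand: P = 117 − 0.5Q.
Under competition P = MC = 96, so Q = (117 − 96)/0.5 = 42.
The monopolist equates marginal revenue to marginal cost: 117 − Q = 96, so Q = 21. From demand, P = 106.5.
DWL is the triangle between Q = 21 and Q = 42: ½·(42 − 21)·(106.5 − 96) = 110.25.

DWL = 110.25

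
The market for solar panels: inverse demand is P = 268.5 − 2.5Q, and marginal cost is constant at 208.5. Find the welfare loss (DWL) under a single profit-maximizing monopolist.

DWL = 180

Competitive firms price at marginal cost: P = 208.5, giving Q = 24.
The monopolist equates marginal revenue to marginal cost: 268.5 − 5Q = 208.5, so Q = 12. From demand, P = 238.5.
DWL is the triangle between Q = 12 and Q = 24: ½·(24 − 12)·(238.5 − 208.5) = 180.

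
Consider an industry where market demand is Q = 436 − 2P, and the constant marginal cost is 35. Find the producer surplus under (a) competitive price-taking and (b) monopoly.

Competition: PS = 0; Monopoly: PS = 16744.5

Inverting demand: P = 218 − 0.5Q.
Competitive firms price at marginal cost: P = 35, giving Q = 366.
PS = (35 − 35)·366 = 0.
Monopoly sets MR = MC: 218 − Q = 35 ⇒ Q = 183, P = 218 − 0.5·183 = 126.5.
PS = (126.5 − 35)·183 = 16744.5.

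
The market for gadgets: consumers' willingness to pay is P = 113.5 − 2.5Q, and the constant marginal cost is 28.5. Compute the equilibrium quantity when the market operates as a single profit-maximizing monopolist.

Monopoly sets MR = MC: 113.5 − 5Q = 28.5 ⇒ Q = 17, P = 113.5 − 2.5·17 = 71.

Q = 17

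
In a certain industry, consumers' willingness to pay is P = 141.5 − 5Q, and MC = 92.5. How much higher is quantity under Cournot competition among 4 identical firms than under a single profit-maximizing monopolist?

Quantity rises by 2.94

A monopolist chooses Q where MR = MC. MR = 141.5 − 10Q; setting this equal to 92.5 gives Q = 4.9 and P = 117.
Cournot with 4 identical firms: the symmetric best-response condition is 141.5 − 25q = 92.5. Each firm produces q = 1.96, total output Q = 7.84, price P = 102.3.
Change in quantity: 7.84 − 4.9 = 2.94.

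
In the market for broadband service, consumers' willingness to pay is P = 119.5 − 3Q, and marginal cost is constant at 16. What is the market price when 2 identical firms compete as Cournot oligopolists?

In a 2-firm Cournot equilibrium, symmetry and the first-order condition give q = (119.5 − 16)/(9) = 11.5. So Q = 23 and P = 50.5.

P = 50.5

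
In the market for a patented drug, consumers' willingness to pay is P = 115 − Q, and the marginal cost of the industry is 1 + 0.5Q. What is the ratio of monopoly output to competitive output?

Q_m/Q_c = 0.6

Monopoly sets MR = MC: 115 − 2Q = 1 + 0.5Q ⇒ Q = 45.6, P = 115 − 45.6 = 69.4.
Competitive equilibrium sets price equal to marginal cost: 115 − Q = 1 + 0.5Q, so Q = 76 and P = 39.
Ratio Q_m/Q_c = 45.6/76 = 0.6.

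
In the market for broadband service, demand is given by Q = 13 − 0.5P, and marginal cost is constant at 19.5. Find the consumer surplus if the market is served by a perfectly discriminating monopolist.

CS = 0

Inverting demand: P = 26 − 2Q.
A perfectly discriminating monopolist sells every unit with P(Q) ≥ MC(Q), so output equals the competitive quantity Q = 3.25. Each buyer pays their reservation price, so CS = 0 and the firm captures all surplus.
CS = 0.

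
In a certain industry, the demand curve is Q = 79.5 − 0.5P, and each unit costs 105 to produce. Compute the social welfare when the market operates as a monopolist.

Inverting demand: P = 159 − 2Q.
Monopoly sets MR = MC: 159 − 4Q = 105 ⇒ Q = 13.5, P = 159 − 2·13.5 = 132.
CS = ½·(159 − 132)·13.5 = 182.25; PS = (132 − 105)·13.5 = 364.5; TS = 546.75.

TS = 546.75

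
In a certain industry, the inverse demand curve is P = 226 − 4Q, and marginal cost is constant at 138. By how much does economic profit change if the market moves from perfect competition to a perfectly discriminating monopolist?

Economic profit rises by 968

Under competition P = MC = 138, so Q = (226 − 138)/4 = 22.
Profit = (138 − 138)·22 = 0.
With perfect price discrimination, output is the efficient level Q = 22 (where demand meets MC), but every buyer pays their willingness to pay: CS = 0 and PS = total surplus.
PS equals the full surplus area, 968. Profit = 968 = 968.
Change in economic profit: 968 − 0 = 968.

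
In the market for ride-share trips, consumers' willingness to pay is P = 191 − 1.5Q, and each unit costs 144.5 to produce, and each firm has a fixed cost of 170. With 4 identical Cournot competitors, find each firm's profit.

π_i = −112.34

Cournot with 4 identical firms: the symmetric best-response condition is 191 − 7.5q = 144.5. Each firm produces q = 6.2, total output Q = 24.8, price P = 153.8.
Each firm's profit = (153.8 − 144.5)·6.2 − 170 = −112.34.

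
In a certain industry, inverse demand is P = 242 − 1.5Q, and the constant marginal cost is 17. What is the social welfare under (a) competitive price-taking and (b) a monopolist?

Under competition P = MC = 17, so Q = (242 − 17)/1.5 = 150.
CS = ½·(242 − 17)·150 = 16875; PS = (17 − 17)·150 = 0; TS = 16875.
A monopolist chooses Q where MR = MC. MR = 242 − 3Q; setting this equal to 17 gives Q = 75 and P = 129.5.
CS = ½·(242 − 129.5)·75 = 4218.75; PS = (129.5 − 17)·75 = 8437.5; TS = 12656.25.

Competition: TS = 16875; Monopoly: TS = 12656.25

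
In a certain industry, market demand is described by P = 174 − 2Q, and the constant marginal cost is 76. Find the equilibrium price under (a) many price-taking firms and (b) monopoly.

Competition: P = 76; Monopoly: P = 125

Competitive firms price at marginal cost: P = 76, giving Q = 49.
The monopolist equates marginal revenue to marginal cost: 174 − 4Q = 76, so Q = 24.5. From demand, P = 125.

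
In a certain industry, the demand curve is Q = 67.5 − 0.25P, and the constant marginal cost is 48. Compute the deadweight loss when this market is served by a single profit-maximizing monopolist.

Inverting demand: P = 270 − 4Q.
Competitive firms price at marginal cost: P = 48, giving Q = 55.5.
Monopoly sets MR = MC: 270 − 8Q = 48 ⇒ Q = 27.75, P = 270 − 4·27.75 = 159.
DWL is the triangle between Q = 27.75 and Q = 55.5: ½·(55.5 − 27.75)·(159 − 48) = 1540.125.

DWL = 1540.125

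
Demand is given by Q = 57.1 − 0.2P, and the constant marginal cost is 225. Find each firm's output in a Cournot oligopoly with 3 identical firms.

Inverting demand: P = 285.5 − 5Q.
In a 3-firm Cournot equilibrium, symmetry and the first-order condition give q = (285.5 − 225)/(20) = 3.025. So Q = 9.075 and P = 240.125.

q_i = 3.025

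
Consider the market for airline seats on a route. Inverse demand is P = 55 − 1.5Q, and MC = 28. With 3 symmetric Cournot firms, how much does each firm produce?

q_i = 4.5

Cournot with 3 identical firms: the symmetric best-response condition is 55 − 6q = 28. Each firm produces q = 4.5, total output Q = 13.5, price P = 34.75.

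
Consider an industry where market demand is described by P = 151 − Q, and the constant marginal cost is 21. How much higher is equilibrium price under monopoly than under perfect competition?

Perfect competition: P = MC = 21, so 151 − Q = 21 and Q = 130.
A monopolist chooses Q where MR = MC. MR = 151 − 2Q; setting this equal to 21 gives Q = 65 and P = 86.
Change in equilibrium price: 86 − 21 = 65.

Equilibrium price rises by 65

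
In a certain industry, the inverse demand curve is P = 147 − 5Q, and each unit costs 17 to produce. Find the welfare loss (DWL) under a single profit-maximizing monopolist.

DWL = 422.5

Competitive firms price at marginal cost: P = 17, giving Q = 26.
The monopolist equates marginal revenue to marginal cost: 147 − 10Q = 17, so Q = 13. From demand, P = 82.
DWL is the triangle between Q = 13 and Q = 26: ½·(26 − 13)·(82 − 17) = 422.5.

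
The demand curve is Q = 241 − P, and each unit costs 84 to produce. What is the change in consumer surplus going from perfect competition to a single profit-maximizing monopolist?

CS falls by 9243.375

Inverting demand: P = 241 − Q.
Competitive firms price at marginal cost: P = 84, giving Q = 157.
CS = ½·(241 − 84)·157 = 12324.5.
The monopolist equates marginal revenue to marginal cost: 241 − 2Q = 84, so Q = 78.5. From demand, P = 162.5.
CS = ½·(241 − 162.5)·78.5 = 3081.125.
Change in consumer surplus: 3081.125 − 12324.5 = −9243.375.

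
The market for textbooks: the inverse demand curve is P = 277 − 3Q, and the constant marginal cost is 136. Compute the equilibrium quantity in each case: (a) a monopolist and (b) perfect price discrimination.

Monopoly: Q = 23.5; Perfect PD: Q = 47

Monopoly sets MR = MC: 277 − 6Q = 136 ⇒ Q = 23.5, P = 277 − 3·23.5 = 206.5.
With perfect price discrimination, output is the efficient level Q = 47 (where demand meets MC), but every buyer pays their willingness to pay: CS = 0 and PS = total surplus.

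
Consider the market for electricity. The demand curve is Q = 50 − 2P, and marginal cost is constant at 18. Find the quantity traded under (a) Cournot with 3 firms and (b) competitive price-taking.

Inverting demand: P = 25 − 0.5Q.
In a 3-firm Cournot equilibrium, symmetry and the first-order condition give q = (25 − 18)/(2) = 3.5. So Q = 10.5 and P = 19.75.
Competitive firms price at marginal cost: P = 18, giving Q = 14.

Cournot: Q = 10.5; Competition: Q = 14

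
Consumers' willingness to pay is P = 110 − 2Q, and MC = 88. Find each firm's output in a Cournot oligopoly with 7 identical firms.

q_i = 1.375

With 7 symmetric Cournot firms, each firm's FOC gives 110 − 16q = 88, so q = 1.375, Q = 7·1.375 = 9.625, and P = 90.75.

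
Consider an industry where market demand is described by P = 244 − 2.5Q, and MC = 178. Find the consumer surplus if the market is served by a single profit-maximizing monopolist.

CS = 217.8

A monopolist chooses Q where MR = MC. MR = 244 − 5Q; setting this equal to 178 gives Q = 13.2 and P = 211.
CS = ½·(244 − 211)·13.2 = 217.8.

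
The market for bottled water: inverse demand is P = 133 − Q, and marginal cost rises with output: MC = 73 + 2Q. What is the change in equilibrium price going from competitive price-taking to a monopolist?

Competitive equilibrium sets price equal to marginal cost: 133 − Q = 73 + 2Q, so Q = 20 and P = 113.
A monopolist chooses Q where MR = MC. MR = 133 − 2Q; setting this equal to 73 + 2Q gives Q = 15 and P = 118.
Change in equilibrium price: 118 − 113 = 5.

P rises by 5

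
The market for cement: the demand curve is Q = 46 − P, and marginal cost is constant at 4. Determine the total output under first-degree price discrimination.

Q = 42

Inverting demand: P = 46 − Q.
A perfectly discriminating monopolist sells every unit with P(Q) ≥ MC(Q), so output equals the competitive quantity Q = 42. Each buyer pays their reservation price, so CS = 0 and the firm captures all surplus.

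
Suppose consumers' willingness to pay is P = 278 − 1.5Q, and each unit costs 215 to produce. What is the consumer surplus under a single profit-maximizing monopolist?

A monopolist chooses Q where MR = MC. MR = 278 − 3Q; setting this equal to 215 gives Q = 21 and P = 246.5.
CS = ½·(278 − 246.5)·21 = 330.75.

CS = 330.75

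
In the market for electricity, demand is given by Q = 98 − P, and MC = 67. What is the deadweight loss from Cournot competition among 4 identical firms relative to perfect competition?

Inverting demand: P = 98 − Q.
Competitive firms price at marginal cost: P = 67, giving Q = 31.
With 4 symmetric Cournot firms, each firm's FOC gives 98 − 5q = 67, so q = 6.2, Q = 4·6.2 = 24.8, and P = 73.2.
DWL is the triangle between Q = 24.8 and Q = 31: ½·(31 − 24.8)·(73.2 − 67) = 19.22.

DWL = 19.22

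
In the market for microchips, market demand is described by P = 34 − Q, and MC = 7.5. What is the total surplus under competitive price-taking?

TS = 351.125

Competitive firms price at marginal cost: P = 7.5, giving Q = 26.5.
CS = ½·(34 − 7.5)·26.5 = 351.125; PS = (7.5 − 7.5)·26.5 = 0; TS = 351.125.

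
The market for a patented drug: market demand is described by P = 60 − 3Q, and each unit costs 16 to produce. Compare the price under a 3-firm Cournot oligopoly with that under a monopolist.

Cournot with 3 identical firms: the symmetric best-response condition is 60 − 12q = 16. Each firm produces q = 11/3, total output Q = 11, price P = 27.
A monopolist chooses Q where MR = MC. MR = 60 − 6Q; setting this equal to 16 gives Q = 22/3 and P = 38.

Cournot: P = 27; Monopoly: P = 38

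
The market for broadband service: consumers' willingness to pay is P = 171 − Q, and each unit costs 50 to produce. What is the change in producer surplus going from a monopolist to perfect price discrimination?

Producer surplus rises by 3660.25

A monopolist chooses Q where MR = MC. MR = 171 − 2Q; setting this equal to 50 gives Q = 60.5 and P = 110.5.
PS = (110.5 − 50)·60.5 = 3660.25.
Under first-degree price discrimination the firm charges each unit its demand price and produces up to where P = MC, i.e. Q = 121. Consumer surplus is zero; producer surplus equals total surplus.
PS = ½·(171 − 50)·121 = 7320.5.
Change in producer surplus: 7320.5 − 3660.25 = 3660.25.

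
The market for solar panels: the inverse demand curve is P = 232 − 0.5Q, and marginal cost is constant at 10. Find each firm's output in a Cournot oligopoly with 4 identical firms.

q_i = 88.8

In a 4-firm Cournot equilibrium, symmetry and the first-order condition give q = (232 − 10)/(2.5) = 88.8. So Q = 355.2 and P = 54.4.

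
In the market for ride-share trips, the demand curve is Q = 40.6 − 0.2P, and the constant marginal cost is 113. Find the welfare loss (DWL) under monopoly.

DWL = 202.5

Inverting demand: P = 203 − 5Q.
Competitive firms price at marginal cost: P = 113, giving Q = 18.
The monopolist equates marginal revenue to marginal cost: 203 − 10Q = 113, so Q = 9. From demand, P = 158.
DWL is the triangle between Q = 9 and Q = 18: ½·(18 − 9)·(158 − 113) = 202.5.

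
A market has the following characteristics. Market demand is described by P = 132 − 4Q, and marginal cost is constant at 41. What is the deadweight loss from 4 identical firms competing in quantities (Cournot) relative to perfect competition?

DWL = 41.405

Competitive firms price at marginal cost: P = 41, giving Q = 22.75.
With 4 symmetric Cournot firms, each firm's FOC gives 132 − 20q = 41, so q = 4.55, Q = 4·4.55 = 18.2, and P = 59.2.
DWL is the triangle between Q = 18.2 and Q = 22.75: ½·(22.75 − 18.2)·(59.2 − 41) = 41.405.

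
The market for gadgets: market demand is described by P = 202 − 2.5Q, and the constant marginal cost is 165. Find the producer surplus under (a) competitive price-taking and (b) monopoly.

Competition: PS = 0; Monopoly: PS = 136.9

Competitive firms price at marginal cost: P = 165, giving Q = 14.8.
PS = (165 − 165)·14.8 = 0.
Monopoly sets MR = MC: 202 − 5Q = 165 ⇒ Q = 7.4, P = 202 − 2.5·7.4 = 183.5.
PS = (183.5 − 165)·7.4 = 136.9.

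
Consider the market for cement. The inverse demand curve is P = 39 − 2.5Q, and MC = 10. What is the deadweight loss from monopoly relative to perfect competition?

Perfect competition: P = MC = 10, so 39 − 2.5Q = 10 and Q = 11.6.
Monopoly sets MR = MC: 39 − 5Q = 10 ⇒ Q = 5.8, P = 39 − 2.5·5.8 = 24.5.
DWL is the triangle between Q = 5.8 and Q = 11.6: ½·(11.6 − 5.8)·(24.5 − 10) = 42.05.

DWL = 42.05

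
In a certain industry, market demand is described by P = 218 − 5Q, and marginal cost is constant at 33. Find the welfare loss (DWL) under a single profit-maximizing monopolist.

DWL = 855.625

Perfect competition: P = MC = 33, so 218 − 5Q = 33 and Q = 37.
Monopoly sets MR = MC: 218 − 10Q = 33 ⇒ Q = 18.5, P = 218 − 5·18.5 = 125.5.
DWL is the triangle between Q = 18.5 and Q = 37: ½·(37 − 18.5)·(125.5 − 33) = 855.625.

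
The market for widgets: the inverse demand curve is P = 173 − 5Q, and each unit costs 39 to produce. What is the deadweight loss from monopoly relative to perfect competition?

DWL = 448.9

Perfect competition: P = MC = 39, so 173 − 5Q = 39 and Q = 26.8.
Monopoly sets MR = MC: 173 − 10Q = 39 ⇒ Q = 13.4, P = 173 − 5·13.4 = 106.
DWL is the triangle between Q = 13.4 and Q = 26.8: ½·(26.8 − 13.4)·(106 − 39) = 448.9.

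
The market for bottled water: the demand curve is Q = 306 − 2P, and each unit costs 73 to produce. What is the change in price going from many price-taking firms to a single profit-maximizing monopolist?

Price rises by 40

Inverting demand: P = 153 − 0.5Q.
Competitive firms price at marginal cost: P = 73, giving Q = 160.
The monopolist equates marginal revenue to marginal cost: 153 − Q = 73, so Q = 80. From demand, P = 113.
Change in price: 113 − 73 = 40.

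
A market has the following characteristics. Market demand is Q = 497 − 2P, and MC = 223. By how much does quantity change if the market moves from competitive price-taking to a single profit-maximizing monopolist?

Quantity falls by 25.5

Inverting demand: P = 248.5 − 0.5Q.
Perfect competition: P = MC = 223, so 248.5 − 0.5Q = 223 and Q = 51.
Monopoly sets MR = MC: 248.5 − Q = 223 ⇒ Q = 25.5, P = 248.5 − 0.5·25.5 = 235.75.
Change in quantity: 25.5 − 51 = −25.5.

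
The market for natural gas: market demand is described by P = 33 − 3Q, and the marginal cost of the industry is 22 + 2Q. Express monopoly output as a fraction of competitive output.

Monopoly sets MR = MC: 33 − 6Q = 22 + 2Q ⇒ Q = 1.375, P = 33 − 3·1.375 = 28.875.
Competitive equilibrium sets price equal to marginal cost: 33 − 3Q = 22 + 2Q, so Q = 2.2 and P = 26.4.
Ratio Q_m/Q_c = 1.375/2.2 = 0.625.

Q_m/Q_c = 0.625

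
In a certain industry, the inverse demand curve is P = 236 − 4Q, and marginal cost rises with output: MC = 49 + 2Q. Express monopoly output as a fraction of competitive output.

Q_m/Q_c = 0.6

The monopolist equates marginal revenue to marginal cost: 236 − 8Q = 49 + 2Q, so Q = 18.7. From demand, P = 161.2.
Under competition P = MC: 236 − 4Q = 49 + 2Q ⇒ Q = 187/6, P = 334/3.
Ratio Q_m/Q_c = 18.7/(187/6) = 0.6.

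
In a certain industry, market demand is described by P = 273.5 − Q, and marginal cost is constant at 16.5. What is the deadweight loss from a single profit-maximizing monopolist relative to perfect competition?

Competitive firms price at marginal cost: P = 16.5, giving Q = 257.
Monopoly sets MR = MC: 273.5 − 2Q = 16.5 ⇒ Q = 128.5, P = 273.5 − 128.5 = 145.
DWL is the triangle between Q = 128.5 and Q = 257: ½·(257 − 128.5)·(145 − 16.5) = 8256.125.

DWL = 8256.125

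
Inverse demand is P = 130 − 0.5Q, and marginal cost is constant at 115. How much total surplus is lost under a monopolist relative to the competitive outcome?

Competitive firms price at marginal cost: P = 115, giving Q = 30.
Monopoly sets MR = MC: 130 − Q = 115 ⇒ Q = 15, P = 130 − 0.5·15 = 122.5.
DWL is the triangle between Q = 15 and Q = 30: ½·(30 − 15)·(122.5 − 115) = 56.25.

DWL = 56.25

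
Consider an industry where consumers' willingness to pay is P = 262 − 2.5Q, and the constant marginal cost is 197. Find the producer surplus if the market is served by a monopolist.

Monopoly sets MR = MC: 262 − 5Q = 197 ⇒ Q = 13, P = 262 − 2.5·13 = 229.5.
PS = (229.5 − 197)·13 = 422.5.

PS = 422.5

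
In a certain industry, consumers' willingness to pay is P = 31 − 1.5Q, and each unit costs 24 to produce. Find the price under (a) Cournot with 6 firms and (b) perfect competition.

With 6 symmetric Cournot firms, each firm's FOC gives 31 − 10.5q = 24, so q = 2/3, Q = 6·2/3 = 4, and P = 25.
Under competition P = MC = 24, so Q = (31 − 24)/1.5 = 14/3.

Cournot: P = 25; Competition: P = 24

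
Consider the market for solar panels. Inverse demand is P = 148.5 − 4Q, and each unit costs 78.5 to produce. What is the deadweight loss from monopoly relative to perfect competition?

Competitive firms price at marginal cost: P = 78.5, giving Q = 17.5.
Monopoly sets MR = MC: 148.5 − 8Q = 78.5 ⇒ Q = 8.75, P = 148.5 − 4·8.75 = 113.5.
DWL is the triangle between Q = 8.75 and Q = 17.5: ½·(17.5 − 8.75)·(113.5 − 78.5) = 153.125.

DWL = 153.125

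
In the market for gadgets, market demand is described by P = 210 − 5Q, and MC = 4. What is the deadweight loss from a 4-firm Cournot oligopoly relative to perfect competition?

Competitive firms price at marginal cost: P = 4, giving Q = 41.2.
In a 4-firm Cournot equilibrium, symmetry and the first-order condition give q = (210 − 4)/(25) = 8.24. So Q = 32.96 and P = 45.2.
DWL is the triangle between Q = 32.96 and Q = 41.2: ½·(41.2 − 32.96)·(45.2 − 4) = 169.744.

DWL = 169.744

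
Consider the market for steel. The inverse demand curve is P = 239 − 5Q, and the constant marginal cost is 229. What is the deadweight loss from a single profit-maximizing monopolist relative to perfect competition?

Competitive firms price at marginal cost: P = 229, giving Q = 2.
Monopoly sets MR = MC: 239 − 10Q = 229 ⇒ Q = 1, P = 239 − 5·1 = 234.
DWL is the triangle between Q = 1 and Q = 2: ½·(2 − 1)·(234 − 229) = 2.5.

DWL = 2.5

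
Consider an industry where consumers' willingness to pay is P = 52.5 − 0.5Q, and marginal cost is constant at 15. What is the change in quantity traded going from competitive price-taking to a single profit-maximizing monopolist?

Q falls by 37.5

Competitive firms price at marginal cost: P = 15, giving Q = 75.
A monopolist chooses Q where MR = MC. MR = 52.5 − Q; setting this equal to 15 gives Q = 37.5 and P = 33.75.
Change in quantity traded: 37.5 − 75 = −37.5.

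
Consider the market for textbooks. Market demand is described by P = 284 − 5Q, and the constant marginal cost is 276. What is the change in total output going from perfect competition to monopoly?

Total output falls by 0.8

Perfect competition: P = MC = 276, so 284 − 5Q = 276 and Q = 1.6.
Monopoly sets MR = MC: 284 − 10Q = 276 ⇒ Q = 0.8, P = 284 − 5·0.8 = 280.
Change in total output: 0.8 − 1.6 = −0.8.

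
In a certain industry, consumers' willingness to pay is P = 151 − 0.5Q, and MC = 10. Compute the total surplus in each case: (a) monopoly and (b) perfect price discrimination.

Monopoly sets MR = MC: 151 − Q = 10 ⇒ Q = 141, P = 151 − 0.5·141 = 80.5.
CS = ½·(151 − 80.5)·141 = 4970.25; PS = (80.5 − 10)·141 = 9940.5; TS = 14910.75.
Under first-degree price discrimination the firm charges each unit its demand price and produces up to where P = MC, i.e. Q = 282. Consumer surplus is zero; producer surplus equals total surplus.
TS = 19881 (equal to competitive TS).

Monopoly: TS = 14910.75; Perfect PD: TS = 19881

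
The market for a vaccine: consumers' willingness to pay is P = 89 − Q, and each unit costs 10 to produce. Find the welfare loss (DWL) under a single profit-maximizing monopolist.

DWL = 780.125

Perfect competition: P = MC = 10, so 89 − Q = 10 and Q = 79.
Monopoly sets MR = MC: 89 − 2Q = 10 ⇒ Q = 39.5, P = 89 − 39.5 = 49.5.
DWL is the triangle between Q = 39.5 and Q = 79: ½·(79 − 39.5)·(49.5 − 10) = 780.125.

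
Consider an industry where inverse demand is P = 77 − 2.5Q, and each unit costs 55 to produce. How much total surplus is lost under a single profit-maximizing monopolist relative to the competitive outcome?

Competitive firms price at marginal cost: P = 55, giving Q = 8.8.
A monopolist chooses Q where MR = MC. MR = 77 − 5Q; setting this equal to 55 gives Q = 4.4 and P = 66.
DWL is the triangle between Q = 4.4 and Q = 8.8: ½·(8.8 − 4.4)·(66 − 55) = 24.2.

DWL = 24.2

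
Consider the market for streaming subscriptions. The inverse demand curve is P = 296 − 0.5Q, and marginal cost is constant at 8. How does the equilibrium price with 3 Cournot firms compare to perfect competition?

Cournot: P = 80; Competition: P = 8

In a 3-firm Cournot equilibrium, symmetry and the first-order condition give q = (296 − 8)/(2) = 144. So Q = 432 and P = 80.
Under competition P = MC = 8, so Q = (296 − 8)/0.5 = 576.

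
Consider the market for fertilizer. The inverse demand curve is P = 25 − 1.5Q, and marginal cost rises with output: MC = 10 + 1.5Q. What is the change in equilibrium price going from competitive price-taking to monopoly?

Competitive equilibrium sets price equal to marginal cost: 25 − 1.5Q = 10 + 1.5Q, so Q = 5 and P = 17.5.
The monopolist equates marginal revenue to marginal cost: 25 − 3Q = 10 + 1.5Q, so Q = 10/3. From demand, P = 20.
Change in equilibrium price: 20 − 17.5 = 2.5.

P rises by 2.5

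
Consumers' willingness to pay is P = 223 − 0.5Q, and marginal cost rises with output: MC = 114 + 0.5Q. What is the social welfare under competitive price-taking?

Under competition P = MC: 223 − 0.5Q = 114 + 0.5Q ⇒ Q = 109, P = 168.5.
CS = ½·(223 − 168.5)·109 = 2970.25; PS = (168.5·109 − 114·109 − ½·0.5·109²) = 2970.25; TS = 5940.5.

TS = 5940.5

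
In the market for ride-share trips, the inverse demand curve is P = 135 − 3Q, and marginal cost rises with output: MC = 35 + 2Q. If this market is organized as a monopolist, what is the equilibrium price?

The monopolist equates marginal revenue to marginal cost: 135 − 6Q = 35 + 2Q, so Q = 12.5. From demand, P = 97.5.

P = 97.5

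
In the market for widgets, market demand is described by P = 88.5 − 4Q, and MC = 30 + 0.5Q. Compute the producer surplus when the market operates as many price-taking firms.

PS = 42.25

Competitive equilibrium sets price equal to marginal cost: 88.5 − 4Q = 30 + 0.5Q, so Q = 13 and P = 36.5.
PS = P·Q − VC(Q) = 36.5·13 − (30·13 + ½·0.5·13²) = 42.25.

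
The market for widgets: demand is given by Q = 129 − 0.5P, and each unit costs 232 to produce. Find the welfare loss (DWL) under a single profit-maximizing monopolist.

Inverting demand: P = 258 − 2Q.
Under competition P = MC = 232, so Q = (258 − 232)/2 = 13.
The monopolist equates marginal revenue to marginal cost: 258 − 4Q = 232, so Q = 6.5. From demand, P = 245.
DWL is the triangle between Q = 6.5 and Q = 13: ½·(13 − 6.5)·(245 − 232) = 42.25.

DWL = 42.25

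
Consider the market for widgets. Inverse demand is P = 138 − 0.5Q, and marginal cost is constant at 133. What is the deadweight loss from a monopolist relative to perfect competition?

DWL = 6.25

Perfect competition: P = MC = 133, so 138 − 0.5Q = 133 and Q = 10.
The monopolist equates marginal revenue to marginal cost: 138 − Q = 133, so Q = 5. From demand, P = 135.5.
DWL is the triangle between Q = 5 and Q = 10: ½·(10 − 5)·(135.5 − 133) = 6.25.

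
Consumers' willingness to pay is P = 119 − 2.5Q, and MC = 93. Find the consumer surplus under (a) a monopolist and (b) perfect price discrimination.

Monopoly: CS = 33.8; Perfect PD: CS = 0

A monopolist chooses Q where MR = MC. MR = 119 − 5Q; setting this equal to 93 gives Q = 5.2 and P = 106.
CS = ½·(119 − 106)·5.2 = 33.8.
A perfectly discriminating monopolist sells every unit with P(Q) ≥ MC(Q), so output equals the competitive quantity Q = 10.4. Each buyer pays their reservation price, so CS = 0 and the firm captures all surplus.
CS = 0.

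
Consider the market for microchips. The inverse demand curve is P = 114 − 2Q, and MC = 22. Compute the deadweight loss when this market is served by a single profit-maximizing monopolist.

Under competition P = MC = 22, so Q = (114 − 22)/2 = 46.
Monopoly sets MR = MC: 114 − 4Q = 22 ⇒ Q = 23, P = 114 − 2·23 = 68.
DWL is the triangle between Q = 23 and Q = 46: ½·(46 − 23)·(68 − 22) = 529.

DWL = 529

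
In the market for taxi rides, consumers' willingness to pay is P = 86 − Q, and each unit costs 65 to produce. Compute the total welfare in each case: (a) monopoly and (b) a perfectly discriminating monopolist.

Monopoly: TS = 165.375; Perfect PD: TS = 220.5

A monopolist chooses Q where MR = MC. MR = 86 − 2Q; setting this equal to 65 gives Q = 10.5 and P = 75.5.
CS = ½·(86 − 75.5)·10.5 = 55.125; PS = (75.5 − 65)·10.5 = 110.25; TS = 165.375.
A perfectly discriminating monopolist sells every unit with P(Q) ≥ MC(Q), so output equals the competitive quantity Q = 21. Each buyer pays their reservation price, so CS = 0 and the firm captures all surplus.
TS = 220.5 (equal to competitive TS).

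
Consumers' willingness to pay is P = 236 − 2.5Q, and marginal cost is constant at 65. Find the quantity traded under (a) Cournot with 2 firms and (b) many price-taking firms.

Cournot with 2 identical firms: the symmetric best-response condition is 236 − 7.5q = 65. Each firm produces q = 22.8, total output Q = 45.6, price P = 122.
Competitive firms price at marginal cost: P = 65, giving Q = 68.4.

Cournot: Q = 45.6; Competition: Q = 68.4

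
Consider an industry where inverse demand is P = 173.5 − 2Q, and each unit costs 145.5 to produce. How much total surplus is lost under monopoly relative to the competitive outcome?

Competitive firms price at marginal cost: P = 145.5, giving Q = 14.
The monopolist equates marginal revenue to marginal cost: 173.5 − 4Q = 145.5, so Q = 7. From demand, P = 159.5.
DWL is the triangle between Q = 7 and Q = 14: ½·(14 − 7)·(159.5 − 145.5) = 49.

DWL = 49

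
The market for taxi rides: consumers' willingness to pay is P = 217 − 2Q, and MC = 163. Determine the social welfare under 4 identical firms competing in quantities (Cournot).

With 4 symmetric Cournot firms, each firm's FOC gives 217 − 10q = 163, so q = 5.4, Q = 4·5.4 = 21.6, and P = 173.8.
CS = ½·(217 − 173.8)·21.6 = 466.56; PS = (173.8 − 163)·21.6 = 233.28; TS = 699.84.

TS = 699.84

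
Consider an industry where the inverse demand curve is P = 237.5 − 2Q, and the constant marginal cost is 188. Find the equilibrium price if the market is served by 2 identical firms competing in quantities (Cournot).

P = 204.5

Cournot with 2 identical firms: the symmetric best-response condition is 237.5 − 6q = 188. Each firm produces q = 8.25, total output Q = 16.5, price P = 204.5.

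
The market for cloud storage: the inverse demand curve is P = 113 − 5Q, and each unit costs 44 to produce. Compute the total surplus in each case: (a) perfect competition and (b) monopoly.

Perfect competition: P = MC = 44, so 113 − 5Q = 44 and Q = 13.8.
CS = ½·(113 − 44)·13.8 = 476.1; PS = (44 − 44)·13.8 = 0; TS = 476.1.
Monopoly sets MR = MC: 113 − 10Q = 44 ⇒ Q = 6.9, P = 113 − 5·6.9 = 78.5.
CS = ½·(113 − 78.5)·6.9 = 119.025; PS = (78.5 − 44)·6.9 = 238.05; TS = 357.075.

Competition: TS = 476.1; Monopoly: TS = 357.075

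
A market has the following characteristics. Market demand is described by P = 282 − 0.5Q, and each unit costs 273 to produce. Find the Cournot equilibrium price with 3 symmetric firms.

With 3 symmetric Cournot firms, each firm's FOC gives 282 − 2q = 273, so q = 4.5, Q = 3·4.5 = 13.5, and P = 275.25.

P = 275.25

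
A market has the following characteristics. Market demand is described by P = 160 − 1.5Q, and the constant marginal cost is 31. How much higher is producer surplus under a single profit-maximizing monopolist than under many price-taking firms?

PS rises by 2773.5

Under competition P = MC = 31, so Q = (160 − 31)/1.5 = 86.
PS = (31 − 31)·86 = 0.
The monopolist equates marginal revenue to marginal cost: 160 − 3Q = 31, so Q = 43. From demand, P = 95.5.
PS = (95.5 − 31)·43 = 2773.5.
Change in producer surplus: 2773.5 − 0 = 2773.5.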